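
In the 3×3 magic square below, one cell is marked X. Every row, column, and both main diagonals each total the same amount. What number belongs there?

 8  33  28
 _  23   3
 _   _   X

38

Row 1 is complete and sums to 69; that is the magic constant.
Row 2 must total 69; the given cells sum to 26, so (2,1) = 43.
The remaining cell in column 1 is (3,1) = 69 − 51 = 18.
Using column 2: 33 + 23 + ? → (3,2) = 69 − 56 = 13.
Column 3 must total 69; the given cells sum to 31, so (3,3) = 38.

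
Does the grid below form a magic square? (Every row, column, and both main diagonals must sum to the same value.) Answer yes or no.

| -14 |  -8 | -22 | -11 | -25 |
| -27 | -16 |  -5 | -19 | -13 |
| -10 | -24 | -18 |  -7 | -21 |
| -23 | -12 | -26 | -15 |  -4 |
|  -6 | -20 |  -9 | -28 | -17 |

Yes

Row 1: -14 + (-8) + (-22) + (-11) + (-25) = -80.
Row 2: -27 + (-16) + (-5) + (-19) + (-13) = -80.
Row 3: -10 + (-24) + (-18) + (-7) + (-21) = -80.
Row 4: -23 + (-12) + (-26) + (-15) + (-4) = -80.
Row 5: -6 + (-20) + (-9) + (-28) + (-17) = -80.
Column 1: -14 + (-27) + (-10) + (-23) + (-6) = -80.
Column 2: -8 + (-16) + (-24) + (-12) + (-20) = -80.
Column 3: -22 + (-5) + (-18) + (-26) + (-9) = -80.
Column 4: -11 + (-19) + (-7) + (-15) + (-28) = -80.
Column 5: -25 + (-13) + (-21) + (-4) + (-17) = -80.
Main diagonal: -14 + (-16) + (-18) + (-15) + (-17) = -80.
Anti-diagonal: -25 + (-19) + (-18) + (-12) + (-6) = -80.
All lines sum to -80.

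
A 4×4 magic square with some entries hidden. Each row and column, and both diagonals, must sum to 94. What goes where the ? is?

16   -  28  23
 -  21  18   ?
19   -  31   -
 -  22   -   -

The remaining cell in row 1 is (1,2) = 94 − 67 = 27.
Using column 2: 27 + 21 + 22 + ? → (3,2) = 94 − 70 = 24.
Column 3: 28 + 18 + 31 + ? = 94, so (4,3) = 17.
The remaining cell in main diagonal is (4,4) = 94 − 68 = 26.
The remaining cell in anti-diagonal is (4,1) = 94 − 65 = 29.
From row 3, 94 − (19 + 24 + 31) gives (3,4) = 20.
Column 1 must total 94; the given cells sum to 64, so (2,1) = 30.
Column 4: 23 + 20 + 26 + ? = 94, so (2,4) = 25.

25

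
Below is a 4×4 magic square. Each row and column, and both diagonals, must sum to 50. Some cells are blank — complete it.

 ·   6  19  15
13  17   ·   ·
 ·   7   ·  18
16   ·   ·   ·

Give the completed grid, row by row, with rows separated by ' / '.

10 6 19 15 / 13 17 12 8 / 11 7 14 18 / 16 20 5 9

Row 1: 6 + 19 + 15 + ? = 50, so (1,1) = 10.
Column 1 must total 50; the given cells sum to 39, so (3,1) = 11.
The remaining cell in column 2 is (4,2) = 50 − 30 = 20.
Using anti-diagonal: 15 + 7 + 16 + ? → (2,3) = 50 − 38 = 12.
Row 2 must total 50; the given cells sum to 42, so (2,4) = 8.
Row 3 must total 50; the given cells sum to 36, so (3,3) = 14.
Column 3: 19 + 12 + 14 + ? = 50, so (4,3) = 5.
The remaining cell in column 4 is (4,4) = 50 − 41 = 9.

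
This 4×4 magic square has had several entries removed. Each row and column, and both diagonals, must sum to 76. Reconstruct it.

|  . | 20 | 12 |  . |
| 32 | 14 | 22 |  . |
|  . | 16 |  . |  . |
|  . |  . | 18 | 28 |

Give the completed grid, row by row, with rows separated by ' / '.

10 20 12 34 / 32 14 22 8 / 30 16 24 6 / 4 26 18 28

The remaining cell in row 2 is (2,4) = 76 − 68 = 8.
Column 2: 20 + 14 + 16 + ? = 76, so (4,2) = 26.
Column 3 must total 76; the given cells sum to 52, so (3,3) = 24.
Using main diagonal: 14 + 24 + 28 + ? → (1,1) = 76 − 66 = 10.
Row 1 must total 76; the given cells sum to 42, so (1,4) = 34.
Row 4 needs 76; the known cells sum to 72, so (4,1) = 4.
Using column 1: 10 + 32 + 4 + ? → (3,1) = 76 − 46 = 30.
Using column 4: 34 + 8 + 28 + ? → (3,4) = 76 − 70 = 6.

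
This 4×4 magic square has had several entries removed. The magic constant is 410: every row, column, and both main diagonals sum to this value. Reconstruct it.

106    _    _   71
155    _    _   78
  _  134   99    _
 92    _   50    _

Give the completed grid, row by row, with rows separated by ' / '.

106 85 148 71 / 155 64 113 78 / 57 134 99 120 / 92 127 50 141

Column 1: 106 + 155 + 92 + ? = 410, so (3,1) = 57.
Anti-diagonal needs 410; the known cells sum to 297, so (2,3) = 113.
Row 2 must total 410; the given cells sum to 346, so (2,2) = 64.
Row 3: 57 + 134 + 99 + ? = 410, so (3,4) = 120.
Column 3: 113 + 99 + 50 + ? = 410, so (1,3) = 148.
Using column 4: 71 + 78 + 120 + ? → (4,4) = 410 − 269 = 141.
Using row 1: 106 + 148 + 71 + ? → (1,2) = 410 − 325 = 85.
Row 4 must total 410; the given cells sum to 283, so (4,2) = 127.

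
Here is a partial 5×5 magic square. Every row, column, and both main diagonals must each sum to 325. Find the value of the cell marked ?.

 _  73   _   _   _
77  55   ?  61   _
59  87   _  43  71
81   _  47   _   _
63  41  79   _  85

The remaining cell in row 3 is (3,3) = 325 − 260 = 65.
From row 5, 325 − (63 + 41 + 79 + 85) gives (5,4) = 57.
From column 1, 325 − (77 + 59 + 81 + 63) gives (1,1) = 45.
Using column 2: 73 + 55 + 87 + 41 + ? → (4,2) = 325 − 256 = 69.
Main diagonal must total 325; the given cells sum to 250, so (4,4) = 75.
Anti-diagonal: 61 + 65 + 69 + 63 + ? = 325, so (1,5) = 67.
Using row 4: 81 + 69 + 47 + 75 + ? → (4,5) = 325 − 272 = 53.
Using column 4: 61 + 43 + 75 + 57 + ? → (1,4) = 325 − 236 = 89.
Column 5 must total 325; the given cells sum to 276, so (2,5) = 49.
The remaining cell in row 1 is (1,3) = 325 − 274 = 51.
From row 2, 325 − (77 + 55 + 61 + 49) gives (2,3) = 83.

83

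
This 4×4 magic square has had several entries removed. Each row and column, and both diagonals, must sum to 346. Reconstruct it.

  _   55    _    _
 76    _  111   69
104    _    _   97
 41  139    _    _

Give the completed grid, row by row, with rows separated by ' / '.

Row 2: 76 + 111 + 69 + ? = 346, so (2,2) = 90.
Column 1 needs 346; the known cells sum to 221, so (1,1) = 125.
Column 2: 55 + 90 + 139 + ? = 346, so (3,2) = 62.
Using anti-diagonal: 111 + 62 + 41 + ? → (1,4) = 346 − 214 = 132.
From row 1, 346 − (125 + 55 + 132) gives (1,3) = 34.
Row 3 must total 346; the given cells sum to 263, so (3,3) = 83.
Column 3 must total 346; the given cells sum to 228, so (4,3) = 118.
Column 4 must total 346; the given cells sum to 298, so (4,4) = 48.

125 55 34 132 / 76 90 111 69 / 104 62 83 97 / 41 139 118 48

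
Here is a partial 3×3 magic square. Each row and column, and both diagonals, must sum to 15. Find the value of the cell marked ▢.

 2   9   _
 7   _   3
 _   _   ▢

Row 1 must total 15; the given cells sum to 11, so (1,3) = 4.
Row 2 needs 15; the known cells sum to 10, so (2,2) = 5.
Using column 1: 2 + 7 + ? → (3,1) = 15 − 9 = 6.
The remaining cell in column 2 is (3,2) = 15 − 14 = 1.
Using column 3: 4 + 3 + ? → (3,3) = 15 − 7 = 8.

8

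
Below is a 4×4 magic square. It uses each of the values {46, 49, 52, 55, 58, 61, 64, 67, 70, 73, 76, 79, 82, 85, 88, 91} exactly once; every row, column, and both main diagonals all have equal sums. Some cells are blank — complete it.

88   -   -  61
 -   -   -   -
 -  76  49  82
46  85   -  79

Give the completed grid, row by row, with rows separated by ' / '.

The 16 entries sum to 1096, so each line sums to 1096/4 = 274.
Row 3 needs 274; the known cells sum to 207, so (3,1) = 67.
From row 4, 274 − (46 + 85 + 79) gives (4,3) = 64.
Column 1 must total 274; the given cells sum to 201, so (2,1) = 73.
Column 4: 61 + 82 + 79 + ? = 274, so (2,4) = 52.
Main diagonal must total 274; the given cells sum to 216, so (2,2) = 58.
The remaining cell in anti-diagonal is (2,3) = 274 − 183 = 91.
Column 2 must total 274; the given cells sum to 219, so (1,2) = 55.
Column 3 must total 274; the given cells sum to 204, so (1,3) = 70.

88 55 70 61 / 73 58 91 52 / 67 76 49 82 / 46 85 64 79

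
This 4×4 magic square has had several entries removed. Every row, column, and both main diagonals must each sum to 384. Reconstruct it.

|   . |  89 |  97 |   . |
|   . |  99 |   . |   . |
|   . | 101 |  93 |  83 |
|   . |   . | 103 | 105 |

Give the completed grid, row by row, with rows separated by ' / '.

87 89 97 111 / 109 99 91 85 / 107 101 93 83 / 81 95 103 105

The remaining cell in row 3 is (3,1) = 384 − 277 = 107.
Using column 2: 89 + 99 + 101 + ? → (4,2) = 384 − 289 = 95.
Using column 3: 97 + 93 + 103 + ? → (2,3) = 384 − 293 = 91.
The remaining cell in main diagonal is (1,1) = 384 − 297 = 87.
Using row 1: 87 + 89 + 97 + ? → (1,4) = 384 − 273 = 111.
Row 4 must total 384; the given cells sum to 303, so (4,1) = 81.
Column 1 must total 384; the given cells sum to 275, so (2,1) = 109.
Column 4: 111 + 83 + 105 + ? = 384, so (2,4) = 85.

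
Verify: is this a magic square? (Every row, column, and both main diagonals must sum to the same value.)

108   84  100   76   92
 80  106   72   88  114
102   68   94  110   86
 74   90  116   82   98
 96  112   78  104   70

Row 1: 108 + 84 + 100 + 76 + 92 = 460.
Row 2: 80 + 106 + 72 + 88 + 114 = 460.
Row 3: 102 + 68 + 94 + 110 + 86 = 460.
Row 4: 74 + 90 + 116 + 82 + 98 = 460.
Row 5: 96 + 112 + 78 + 104 + 70 = 460.
Column 1: 108 + 80 + 102 + 74 + 96 = 460.
Column 2: 84 + 106 + 68 + 90 + 112 = 460.
Column 3: 100 + 72 + 94 + 116 + 78 = 460.
Column 4: 76 + 88 + 110 + 82 + 104 = 460.
Column 5: 92 + 114 + 86 + 98 + 70 = 460.
Main diagonal: 108 + 106 + 94 + 82 + 70 = 460.
Anti-diagonal: 92 + 88 + 94 + 90 + 96 = 460.
All lines sum to 460.

Yes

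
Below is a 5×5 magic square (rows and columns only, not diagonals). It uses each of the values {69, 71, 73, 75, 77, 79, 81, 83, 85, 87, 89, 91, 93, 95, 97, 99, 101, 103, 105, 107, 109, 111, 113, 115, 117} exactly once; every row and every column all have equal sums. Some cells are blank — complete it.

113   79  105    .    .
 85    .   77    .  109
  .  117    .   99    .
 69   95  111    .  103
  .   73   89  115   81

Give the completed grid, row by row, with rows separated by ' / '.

The 25 entries sum to 2325, so each line sums to 2325/5 = 465.
From row 4, 465 − (69 + 95 + 111 + 103) gives (4,4) = 87.
The remaining cell in row 5 is (5,1) = 465 − 358 = 107.
The remaining cell in column 1 is (3,1) = 465 − 374 = 91.
Column 2 needs 465; the known cells sum to 364, so (2,2) = 101.
Column 3: 105 + 77 + 111 + 89 + ? = 465, so (3,3) = 83.
Using row 2: 85 + 101 + 77 + 109 + ? → (2,4) = 465 − 372 = 93.
Row 3: 91 + 117 + 83 + 99 + ? = 465, so (3,5) = 75.
Column 4: 93 + 99 + 87 + 115 + ? = 465, so (1,4) = 71.
Column 5: 109 + 75 + 103 + 81 + ? = 465, so (1,5) = 97.

113 79 105 71 97 / 85 101 77 93 109 / 91 117 83 99 75 / 69 95 111 87 103 / 107 73 89 115 81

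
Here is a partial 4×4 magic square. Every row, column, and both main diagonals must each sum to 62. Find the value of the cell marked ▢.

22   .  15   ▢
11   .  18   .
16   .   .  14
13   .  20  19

Using row 4: 13 + 20 + 19 + ? → (4,2) = 62 − 52 = 10.
Column 3 needs 62; the known cells sum to 53, so (3,3) = 9.
The remaining cell in main diagonal is (2,2) = 62 − 50 = 12.
Row 2 must total 62; the given cells sum to 41, so (2,4) = 21.
Row 3 must total 62; the given cells sum to 39, so (3,2) = 23.
Column 2: 12 + 23 + 10 + ? = 62, so (1,2) = 17.
The remaining cell in column 4 is (1,4) = 62 − 54 = 8.

8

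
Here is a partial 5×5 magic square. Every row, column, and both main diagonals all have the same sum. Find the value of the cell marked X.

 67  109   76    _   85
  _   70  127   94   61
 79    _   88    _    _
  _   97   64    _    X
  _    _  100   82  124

Column 3 is complete and sums to 455; that is the magic constant.
Row 1 must total 455; the given cells sum to 337, so (1,4) = 118.
The remaining cell in row 2 is (2,1) = 455 − 352 = 103.
Main diagonal: 67 + 70 + 88 + 124 + ? = 455, so (4,4) = 106.
Anti-diagonal needs 455; the known cells sum to 364, so (5,1) = 91.
From row 5, 455 − (91 + 100 + 82 + 124) gives (5,2) = 58.
From column 1, 455 − (67 + 103 + 79 + 91) gives (4,1) = 115.
Using column 2: 109 + 70 + 97 + 58 + ? → (3,2) = 455 − 334 = 121.
From column 4, 455 − (118 + 94 + 106 + 82) gives (3,4) = 55.
Row 3 must total 455; the given cells sum to 343, so (3,5) = 112.
Using row 4: 115 + 97 + 64 + 106 + ? → (4,5) = 455 − 382 = 73.

73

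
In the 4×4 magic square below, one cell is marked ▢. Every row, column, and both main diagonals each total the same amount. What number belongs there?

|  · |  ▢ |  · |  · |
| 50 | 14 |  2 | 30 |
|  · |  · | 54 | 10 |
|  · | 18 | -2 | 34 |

38

Row 2 is complete and sums to 96; that is the magic constant.
From row 4, 96 − (18 + (-2) + 34) gives (4,1) = 46.
From column 3, 96 − (2 + 54 + (-2)) gives (1,3) = 42.
Column 4: 30 + 10 + 34 + ? = 96, so (1,4) = 22.
Main diagonal needs 96; the known cells sum to 102, so (1,1) = -6.
Anti-diagonal needs 96; the known cells sum to 70, so (3,2) = 26.
Row 1 must total 96; the given cells sum to 58, so (1,2) = 38.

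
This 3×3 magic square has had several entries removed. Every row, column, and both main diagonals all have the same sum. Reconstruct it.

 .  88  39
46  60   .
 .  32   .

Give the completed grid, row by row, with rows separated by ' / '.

Column 2 is already complete: 88 + 60 + 32 = 180, so that is the magic constant.
Row 1 needs 180; the known cells sum to 127, so (1,1) = 53.
Using row 2: 46 + 60 + ? → (2,3) = 180 − 106 = 74.
Column 1 needs 180; the known cells sum to 99, so (3,1) = 81.
Column 3 needs 180; the known cells sum to 113, so (3,3) = 67.

53 88 39 / 46 60 74 / 81 32 67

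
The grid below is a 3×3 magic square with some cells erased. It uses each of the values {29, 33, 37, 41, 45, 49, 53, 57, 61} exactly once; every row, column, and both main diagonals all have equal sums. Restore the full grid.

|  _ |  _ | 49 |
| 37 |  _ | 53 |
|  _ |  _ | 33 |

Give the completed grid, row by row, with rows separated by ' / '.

57 29 49 / 37 45 53 / 41 61 33

The 9 entries sum to 405, so each line sums to 405/3 = 135.
Row 2 needs 135; the known cells sum to 90, so (2,2) = 45.
Using main diagonal: 45 + 33 + ? → (1,1) = 135 − 78 = 57.
From anti-diagonal, 135 − (49 + 45) gives (3,1) = 41.
The remaining cell in row 1 is (1,2) = 135 − 106 = 29.
Using row 3: 41 + 33 + ? → (3,2) = 135 − 74 = 61.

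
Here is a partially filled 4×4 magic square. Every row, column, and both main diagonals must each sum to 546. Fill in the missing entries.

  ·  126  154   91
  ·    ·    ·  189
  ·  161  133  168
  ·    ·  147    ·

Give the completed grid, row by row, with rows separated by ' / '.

The remaining cell in row 1 is (1,1) = 546 − 371 = 175.
Row 3: 161 + 133 + 168 + ? = 546, so (3,1) = 84.
Column 3 needs 546; the known cells sum to 434, so (2,3) = 112.
Column 4 must total 546; the given cells sum to 448, so (4,4) = 98.
From main diagonal, 546 − (175 + 133 + 98) gives (2,2) = 140.
Anti-diagonal must total 546; the given cells sum to 364, so (4,1) = 182.
Row 2 needs 546; the known cells sum to 441, so (2,1) = 105.
Row 4 needs 546; the known cells sum to 427, so (4,2) = 119.

175 126 154 91 / 105 140 112 189 / 84 161 133 168 / 182 119 147 98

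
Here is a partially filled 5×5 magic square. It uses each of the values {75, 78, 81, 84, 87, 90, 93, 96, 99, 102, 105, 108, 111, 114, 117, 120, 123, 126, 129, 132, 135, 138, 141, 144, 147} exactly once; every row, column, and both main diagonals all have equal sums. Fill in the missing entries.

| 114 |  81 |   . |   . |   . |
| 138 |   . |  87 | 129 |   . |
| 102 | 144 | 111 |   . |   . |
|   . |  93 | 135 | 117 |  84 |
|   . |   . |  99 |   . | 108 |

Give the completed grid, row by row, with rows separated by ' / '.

The 25 entries sum to 2775, so each line sums to 2775/5 = 555.
Using row 4: 93 + 135 + 117 + 84 + ? → (4,1) = 555 − 429 = 126.
Column 1 needs 555; the known cells sum to 480, so (5,1) = 75.
From column 3, 555 − (87 + 111 + 135 + 99) gives (1,3) = 123.
Main diagonal: 114 + 111 + 117 + 108 + ? = 555, so (2,2) = 105.
Using anti-diagonal: 129 + 111 + 93 + 75 + ? → (1,5) = 555 − 408 = 147.
Row 1 needs 555; the known cells sum to 465, so (1,4) = 90.
Row 2: 138 + 105 + 87 + 129 + ? = 555, so (2,5) = 96.
Using column 2: 81 + 105 + 144 + 93 + ? → (5,2) = 555 − 423 = 132.
Using column 5: 147 + 96 + 84 + 108 + ? → (3,5) = 555 − 435 = 120.
The remaining cell in row 3 is (3,4) = 555 − 477 = 78.
The remaining cell in row 5 is (5,4) = 555 − 414 = 141.

114 81 123 90 147 / 138 105 87 129 96 / 102 144 111 78 120 / 126 93 135 117 84 / 75 132 99 141 108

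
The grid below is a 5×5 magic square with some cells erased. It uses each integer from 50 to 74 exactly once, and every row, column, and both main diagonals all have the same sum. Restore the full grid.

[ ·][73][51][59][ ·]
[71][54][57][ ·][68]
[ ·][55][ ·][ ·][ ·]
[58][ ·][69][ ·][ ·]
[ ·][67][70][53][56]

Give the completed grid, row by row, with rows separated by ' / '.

The entries are 50 through 74, which sum to 1550, so each line sums to 1550/5 = 310.
From row 2, 310 − (71 + 54 + 57 + 68) gives (2,4) = 60.
Using row 5: 67 + 70 + 53 + 56 + ? → (5,1) = 310 − 246 = 64.
Column 2 must total 310; the given cells sum to 249, so (4,2) = 61.
From column 3, 310 − (51 + 57 + 69 + 70) gives (3,3) = 63.
The remaining cell in anti-diagonal is (1,5) = 310 − 248 = 62.
Row 1 needs 310; the known cells sum to 245, so (1,1) = 65.
Column 1 must total 310; the given cells sum to 258, so (3,1) = 52.
The remaining cell in main diagonal is (4,4) = 310 − 238 = 72.
Using row 4: 58 + 61 + 69 + 72 + ? → (4,5) = 310 − 260 = 50.
Column 4: 59 + 60 + 72 + 53 + ? = 310, so (3,4) = 66.
Column 5 needs 310; the known cells sum to 236, so (3,5) = 74.

65 73 51 59 62 / 71 54 57 60 68 / 52 55 63 66 74 / 58 61 69 72 50 / 64 67 70 53 56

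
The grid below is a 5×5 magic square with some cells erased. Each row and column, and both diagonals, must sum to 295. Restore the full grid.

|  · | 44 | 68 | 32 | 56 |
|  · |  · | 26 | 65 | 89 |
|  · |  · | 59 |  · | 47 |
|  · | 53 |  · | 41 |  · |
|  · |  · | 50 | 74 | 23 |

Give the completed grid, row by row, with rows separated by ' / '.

The remaining cell in row 1 is (1,1) = 295 − 200 = 95.
From column 3, 295 − (68 + 26 + 59 + 50) gives (4,3) = 92.
Column 4: 32 + 65 + 41 + 74 + ? = 295, so (3,4) = 83.
From column 5, 295 − (56 + 89 + 47 + 23) gives (4,5) = 80.
Main diagonal needs 295; the known cells sum to 218, so (2,2) = 77.
Using anti-diagonal: 56 + 65 + 59 + 53 + ? → (5,1) = 295 − 233 = 62.
From row 2, 295 − (77 + 26 + 65 + 89) gives (2,1) = 38.
Row 4: 53 + 92 + 41 + 80 + ? = 295, so (4,1) = 29.
The remaining cell in row 5 is (5,2) = 295 − 209 = 86.
The remaining cell in column 1 is (3,1) = 295 − 224 = 71.
From column 2, 295 − (44 + 77 + 53 + 86) gives (3,2) = 35.

95 44 68 32 56 / 38 77 26 65 89 / 71 35 59 83 47 / 29 53 92 41 80 / 62 86 50 74 23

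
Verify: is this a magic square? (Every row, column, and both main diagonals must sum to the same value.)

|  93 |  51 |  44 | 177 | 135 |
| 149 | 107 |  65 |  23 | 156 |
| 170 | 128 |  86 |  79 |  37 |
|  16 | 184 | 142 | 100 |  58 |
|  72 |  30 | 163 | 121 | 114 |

Yes

Row 1: 93 + 51 + 44 + 177 + 135 = 500.
Row 2: 149 + 107 + 65 + 23 + 156 = 500.
Row 3: 170 + 128 + 86 + 79 + 37 = 500.
Row 4: 16 + 184 + 142 + 100 + 58 = 500.
Row 5: 72 + 30 + 163 + 121 + 114 = 500.
Column 1: 93 + 149 + 170 + 16 + 72 = 500.
Column 2: 51 + 107 + 128 + 184 + 30 = 500.
Column 3: 44 + 65 + 86 + 142 + 163 = 500.
Column 4: 177 + 23 + 79 + 100 + 121 = 500.
Column 5: 135 + 156 + 37 + 58 + 114 = 500.
Main diagonal: 93 + 107 + 86 + 100 + 114 = 500.
Anti-diagonal: 135 + 23 + 86 + 184 + 72 = 500.
All lines sum to 500.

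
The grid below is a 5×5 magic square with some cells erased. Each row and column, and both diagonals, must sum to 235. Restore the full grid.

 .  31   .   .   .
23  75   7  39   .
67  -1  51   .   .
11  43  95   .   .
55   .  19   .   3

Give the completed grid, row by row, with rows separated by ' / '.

Row 2 must total 235; the given cells sum to 144, so (2,5) = 91.
Column 1 must total 235; the given cells sum to 156, so (1,1) = 79.
Column 2 must total 235; the given cells sum to 148, so (5,2) = 87.
From column 3, 235 − (7 + 51 + 95 + 19) gives (1,3) = 63.
Main diagonal: 79 + 75 + 51 + 3 + ? = 235, so (4,4) = 27.
From anti-diagonal, 235 − (39 + 51 + 43 + 55) gives (1,5) = 47.
From row 1, 235 − (79 + 31 + 63 + 47) gives (1,4) = 15.
The remaining cell in row 4 is (4,5) = 235 − 176 = 59.
Row 5: 55 + 87 + 19 + 3 + ? = 235, so (5,4) = 71.
From column 4, 235 − (15 + 39 + 27 + 71) gives (3,4) = 83.
Using column 5: 47 + 91 + 59 + 3 + ? → (3,5) = 235 − 200 = 35.

79 31 63 15 47 / 23 75 7 39 91 / 67 -1 51 83 35 / 11 43 95 27 59 / 55 87 19 71 3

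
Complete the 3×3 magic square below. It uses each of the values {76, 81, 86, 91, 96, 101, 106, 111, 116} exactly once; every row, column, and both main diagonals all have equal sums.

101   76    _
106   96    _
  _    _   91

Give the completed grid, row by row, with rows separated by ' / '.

101 76 111 / 106 96 86 / 81 116 91

The 9 entries sum to 864, so each line sums to 864/3 = 288.
Using row 1: 101 + 76 + ? → (1,3) = 288 − 177 = 111.
Row 2 needs 288; the known cells sum to 202, so (2,3) = 86.
Column 1 needs 288; the known cells sum to 207, so (3,1) = 81.
Column 2: 76 + 96 + ? = 288, so (3,2) = 116.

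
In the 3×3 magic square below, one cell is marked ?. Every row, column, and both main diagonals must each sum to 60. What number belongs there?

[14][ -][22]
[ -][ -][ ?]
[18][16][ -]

12

Row 1 must total 60; the given cells sum to 36, so (1,2) = 24.
Row 3: 18 + 16 + ? = 60, so (3,3) = 26.
The remaining cell in column 1 is (2,1) = 60 − 32 = 28.
From column 2, 60 − (24 + 16) gives (2,2) = 20.
Using column 3: 22 + 26 + ? → (2,3) = 60 − 48 = 12.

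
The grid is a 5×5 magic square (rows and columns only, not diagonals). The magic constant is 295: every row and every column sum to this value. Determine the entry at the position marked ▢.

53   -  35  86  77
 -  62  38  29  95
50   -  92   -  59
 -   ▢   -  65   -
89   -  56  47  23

Row 1 must total 295; the given cells sum to 251, so (1,2) = 44.
Row 2 must total 295; the given cells sum to 224, so (2,1) = 71.
The remaining cell in row 5 is (5,2) = 295 − 215 = 80.
Column 1 must total 295; the given cells sum to 263, so (4,1) = 32.
From column 3, 295 − (35 + 38 + 92 + 56) gives (4,3) = 74.
The remaining cell in column 4 is (3,4) = 295 − 227 = 68.
Column 5 must total 295; the given cells sum to 254, so (4,5) = 41.
Row 3 must total 295; the given cells sum to 269, so (3,2) = 26.
From row 4, 295 − (32 + 74 + 65 + 41) gives (4,2) = 83.

83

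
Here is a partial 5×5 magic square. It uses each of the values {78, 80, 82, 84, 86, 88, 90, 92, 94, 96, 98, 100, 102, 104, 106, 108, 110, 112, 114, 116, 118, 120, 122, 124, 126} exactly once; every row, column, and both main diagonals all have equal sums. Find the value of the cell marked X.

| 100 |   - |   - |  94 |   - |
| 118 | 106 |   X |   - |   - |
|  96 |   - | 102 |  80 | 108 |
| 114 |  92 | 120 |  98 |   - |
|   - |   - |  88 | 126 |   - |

84

The 25 entries sum to 2550, so each line sums to 2550/5 = 510.
Using row 3: 96 + 102 + 80 + 108 + ? → (3,2) = 510 − 386 = 124.
Row 4: 114 + 92 + 120 + 98 + ? = 510, so (4,5) = 86.
The remaining cell in column 1 is (5,1) = 510 − 428 = 82.
Using column 4: 94 + 80 + 98 + 126 + ? → (2,4) = 510 − 398 = 112.
The remaining cell in main diagonal is (5,5) = 510 − 406 = 104.
Anti-diagonal must total 510; the given cells sum to 388, so (1,5) = 122.
Row 5 needs 510; the known cells sum to 400, so (5,2) = 110.
From column 2, 510 − (106 + 124 + 92 + 110) gives (1,2) = 78.
Column 5: 122 + 108 + 86 + 104 + ? = 510, so (2,5) = 90.
Row 1 needs 510; the known cells sum to 394, so (1,3) = 116.
Row 2: 118 + 106 + 112 + 90 + ? = 510, so (2,3) = 84.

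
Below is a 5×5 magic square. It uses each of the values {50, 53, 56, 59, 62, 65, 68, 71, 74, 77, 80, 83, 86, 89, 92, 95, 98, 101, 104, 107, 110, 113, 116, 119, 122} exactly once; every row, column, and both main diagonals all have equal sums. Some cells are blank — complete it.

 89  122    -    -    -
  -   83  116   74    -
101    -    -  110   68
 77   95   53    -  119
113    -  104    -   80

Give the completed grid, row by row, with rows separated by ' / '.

The 25 entries sum to 2150, so each line sums to 2150/5 = 430.
The remaining cell in row 4 is (4,4) = 430 − 344 = 86.
Column 1 must total 430; the given cells sum to 380, so (2,1) = 50.
Main diagonal: 89 + 83 + 86 + 80 + ? = 430, so (3,3) = 92.
Anti-diagonal: 74 + 92 + 95 + 113 + ? = 430, so (1,5) = 56.
From row 2, 430 − (50 + 83 + 116 + 74) gives (2,5) = 107.
Using row 3: 101 + 92 + 110 + 68 + ? → (3,2) = 430 − 371 = 59.
Column 2: 122 + 83 + 59 + 95 + ? = 430, so (5,2) = 71.
Column 3 needs 430; the known cells sum to 365, so (1,3) = 65.
Row 1: 89 + 122 + 65 + 56 + ? = 430, so (1,4) = 98.
Row 5 must total 430; the given cells sum to 368, so (5,4) = 62.

89 122 65 98 56 / 50 83 116 74 107 / 101 59 92 110 68 / 77 95 53 86 119 / 113 71 104 62 80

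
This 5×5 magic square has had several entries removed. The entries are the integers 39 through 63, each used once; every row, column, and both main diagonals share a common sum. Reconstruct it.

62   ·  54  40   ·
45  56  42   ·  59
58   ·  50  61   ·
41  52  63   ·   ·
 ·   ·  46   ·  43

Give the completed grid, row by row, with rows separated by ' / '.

The entries are 39 through 63, which sum to 1275, so each line sums to 1275/5 = 255.
Row 2: 45 + 56 + 42 + 59 + ? = 255, so (2,4) = 53.
From column 1, 255 − (62 + 45 + 58 + 41) gives (5,1) = 49.
Main diagonal must total 255; the given cells sum to 211, so (4,4) = 44.
Using anti-diagonal: 53 + 50 + 52 + 49 + ? → (1,5) = 255 − 204 = 51.
Using row 1: 62 + 54 + 40 + 51 + ? → (1,2) = 255 − 207 = 48.
Row 4 needs 255; the known cells sum to 200, so (4,5) = 55.
Using column 4: 40 + 53 + 61 + 44 + ? → (5,4) = 255 − 198 = 57.
The remaining cell in column 5 is (3,5) = 255 − 208 = 47.
The remaining cell in row 3 is (3,2) = 255 − 216 = 39.
Row 5: 49 + 46 + 57 + 43 + ? = 255, so (5,2) = 60.

62 48 54 40 51 / 45 56 42 53 59 / 58 39 50 61 47 / 41 52 63 44 55 / 49 60 46 57 43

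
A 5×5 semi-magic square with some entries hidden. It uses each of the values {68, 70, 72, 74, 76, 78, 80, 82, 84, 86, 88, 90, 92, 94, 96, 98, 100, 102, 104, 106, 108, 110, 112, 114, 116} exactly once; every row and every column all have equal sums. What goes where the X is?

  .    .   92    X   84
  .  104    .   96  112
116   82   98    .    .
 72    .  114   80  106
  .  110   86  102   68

108

The 25 entries sum to 2300, so each line sums to 2300/5 = 460.
Row 4 needs 460; the known cells sum to 372, so (4,2) = 88.
Row 5: 110 + 86 + 102 + 68 + ? = 460, so (5,1) = 94.
Column 2 needs 460; the known cells sum to 384, so (1,2) = 76.
Using column 3: 92 + 98 + 114 + 86 + ? → (2,3) = 460 − 390 = 70.
Using column 5: 84 + 112 + 106 + 68 + ? → (3,5) = 460 − 370 = 90.
Using row 2: 104 + 70 + 96 + 112 + ? → (2,1) = 460 − 382 = 78.
From row 3, 460 − (116 + 82 + 98 + 90) gives (3,4) = 74.
The remaining cell in column 1 is (1,1) = 460 − 360 = 100.
Column 4: 96 + 74 + 80 + 102 + ? = 460, so (1,4) = 108.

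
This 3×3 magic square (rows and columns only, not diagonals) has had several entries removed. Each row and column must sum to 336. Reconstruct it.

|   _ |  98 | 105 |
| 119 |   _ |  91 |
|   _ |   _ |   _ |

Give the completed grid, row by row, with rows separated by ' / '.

Row 1 needs 336; the known cells sum to 203, so (1,1) = 133.
Using row 2: 119 + 91 + ? → (2,2) = 336 − 210 = 126.
Column 1: 133 + 119 + ? = 336, so (3,1) = 84.
Column 2 needs 336; the known cells sum to 224, so (3,2) = 112.
Using column 3: 105 + 91 + ? → (3,3) = 336 − 196 = 140.

133 98 105 / 119 126 91 / 84 112 140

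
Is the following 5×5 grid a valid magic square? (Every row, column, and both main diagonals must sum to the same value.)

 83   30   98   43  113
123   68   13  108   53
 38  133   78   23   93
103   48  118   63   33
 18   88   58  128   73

No — row 4 sums to 365 but column 2 sums to 367.

Row 1: 83 + 30 + 98 + 43 + 113 = 367.
Row 2: 123 + 68 + 13 + 108 + 53 = 365.
Row 3: 38 + 133 + 78 + 23 + 93 = 365.
Row 4: 103 + 48 + 118 + 63 + 33 = 365.
Row 5: 18 + 88 + 58 + 128 + 73 = 365.
Column 1: 83 + 123 + 38 + 103 + 18 = 365.
Column 2: 30 + 68 + 133 + 48 + 88 = 367.
Column 3: 98 + 13 + 78 + 118 + 58 = 365.
Column 4: 43 + 108 + 23 + 63 + 128 = 365.
Column 5: 113 + 53 + 93 + 33 + 73 = 365.
Main diagonal: 83 + 68 + 78 + 63 + 73 = 365.
Anti-diagonal: 113 + 108 + 78 + 48 + 18 = 365.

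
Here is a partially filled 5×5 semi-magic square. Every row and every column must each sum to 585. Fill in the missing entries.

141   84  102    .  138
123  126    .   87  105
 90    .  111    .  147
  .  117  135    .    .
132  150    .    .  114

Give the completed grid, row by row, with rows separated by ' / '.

141 84 102 120 138 / 123 126 144 87 105 / 90 108 111 129 147 / 99 117 135 153 81 / 132 150 93 96 114

Row 1 needs 585; the known cells sum to 465, so (1,4) = 120.
Using row 2: 123 + 126 + 87 + 105 + ? → (2,3) = 585 − 441 = 144.
From column 1, 585 − (141 + 123 + 90 + 132) gives (4,1) = 99.
From column 2, 585 − (84 + 126 + 117 + 150) gives (3,2) = 108.
Column 3 must total 585; the given cells sum to 492, so (5,3) = 93.
Column 5 needs 585; the known cells sum to 504, so (4,5) = 81.
The remaining cell in row 3 is (3,4) = 585 − 456 = 129.
The remaining cell in row 4 is (4,4) = 585 − 432 = 153.
The remaining cell in row 5 is (5,4) = 585 − 489 = 96.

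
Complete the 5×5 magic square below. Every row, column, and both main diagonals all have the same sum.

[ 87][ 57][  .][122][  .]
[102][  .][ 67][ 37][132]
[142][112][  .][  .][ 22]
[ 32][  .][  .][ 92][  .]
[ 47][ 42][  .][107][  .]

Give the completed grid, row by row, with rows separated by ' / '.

Column 1 is already complete: 87 + 102 + 142 + 32 + 47 = 410, so that is the magic constant.
Row 2 must total 410; the given cells sum to 338, so (2,2) = 72.
The remaining cell in column 2 is (4,2) = 410 − 283 = 127.
Column 4 needs 410; the known cells sum to 358, so (3,4) = 52.
Row 3 needs 410; the known cells sum to 328, so (3,3) = 82.
Using main diagonal: 87 + 72 + 82 + 92 + ? → (5,5) = 410 − 333 = 77.
Anti-diagonal needs 410; the known cells sum to 293, so (1,5) = 117.
Row 1 must total 410; the given cells sum to 383, so (1,3) = 27.
Using row 5: 47 + 42 + 107 + 77 + ? → (5,3) = 410 − 273 = 137.
Column 3 needs 410; the known cells sum to 313, so (4,3) = 97.
Column 5: 117 + 132 + 22 + 77 + ? = 410, so (4,5) = 62.

87 57 27 122 117 / 102 72 67 37 132 / 142 112 82 52 22 / 32 127 97 92 62 / 47 42 137 107 77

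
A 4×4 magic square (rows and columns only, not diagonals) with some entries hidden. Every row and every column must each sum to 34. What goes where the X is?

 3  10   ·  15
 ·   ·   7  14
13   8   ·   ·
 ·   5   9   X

4

Using row 1: 3 + 10 + 15 + ? → (1,3) = 34 − 28 = 6.
Column 2 must total 34; the given cells sum to 23, so (2,2) = 11.
From column 3, 34 − (6 + 7 + 9) gives (3,3) = 12.
Row 2: 11 + 7 + 14 + ? = 34, so (2,1) = 2.
The remaining cell in row 3 is (3,4) = 34 − 33 = 1.
The remaining cell in column 1 is (4,1) = 34 − 18 = 16.
Column 4: 15 + 14 + 1 + ? = 34, so (4,4) = 4.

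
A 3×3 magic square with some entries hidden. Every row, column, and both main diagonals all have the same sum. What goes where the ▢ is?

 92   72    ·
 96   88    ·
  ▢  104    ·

Column 2 is complete and sums to 264; that is the magic constant.
Row 1: 92 + 72 + ? = 264, so (1,3) = 100.
Row 2 must total 264; the given cells sum to 184, so (2,3) = 80.
From column 1, 264 − (92 + 96) gives (3,1) = 76.

76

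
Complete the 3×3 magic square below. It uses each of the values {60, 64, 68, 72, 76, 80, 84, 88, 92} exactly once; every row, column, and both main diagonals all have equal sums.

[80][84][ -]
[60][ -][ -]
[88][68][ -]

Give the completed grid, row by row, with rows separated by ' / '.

The 9 entries sum to 684, so each line sums to 684/3 = 228.
Using row 1: 80 + 84 + ? → (1,3) = 228 − 164 = 64.
Row 3 needs 228; the known cells sum to 156, so (3,3) = 72.
Column 2: 84 + 68 + ? = 228, so (2,2) = 76.
Column 3 must total 228; the given cells sum to 136, so (2,3) = 92.

80 84 64 / 60 76 92 / 88 68 72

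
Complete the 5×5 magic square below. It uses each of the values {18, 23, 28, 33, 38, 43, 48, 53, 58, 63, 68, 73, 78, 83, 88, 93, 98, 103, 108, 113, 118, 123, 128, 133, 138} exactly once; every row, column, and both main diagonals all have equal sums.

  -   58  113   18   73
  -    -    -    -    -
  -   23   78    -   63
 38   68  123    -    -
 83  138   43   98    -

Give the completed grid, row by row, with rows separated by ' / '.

128 58 113 18 73 / 48 103 33 88 118 / 93 23 78 133 63 / 38 68 123 53 108 / 83 138 43 98 28

The 25 entries sum to 1950, so each line sums to 1950/5 = 390.
Row 1 needs 390; the known cells sum to 262, so (1,1) = 128.
From row 5, 390 − (83 + 138 + 43 + 98) gives (5,5) = 28.
Column 2 needs 390; the known cells sum to 287, so (2,2) = 103.
Column 3 needs 390; the known cells sum to 357, so (2,3) = 33.
The remaining cell in main diagonal is (4,4) = 390 − 337 = 53.
Anti-diagonal needs 390; the known cells sum to 302, so (2,4) = 88.
The remaining cell in row 4 is (4,5) = 390 − 282 = 108.
The remaining cell in column 4 is (3,4) = 390 − 257 = 133.
The remaining cell in column 5 is (2,5) = 390 − 272 = 118.
Row 2 needs 390; the known cells sum to 342, so (2,1) = 48.
The remaining cell in row 3 is (3,1) = 390 − 297 = 93.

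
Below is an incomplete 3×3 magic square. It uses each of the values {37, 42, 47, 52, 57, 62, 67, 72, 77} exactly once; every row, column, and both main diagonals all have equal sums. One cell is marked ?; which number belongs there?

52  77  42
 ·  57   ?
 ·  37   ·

67

The 9 entries sum to 513, so each line sums to 513/3 = 171.
Main diagonal needs 171; the known cells sum to 109, so (3,3) = 62.
Anti-diagonal needs 171; the known cells sum to 99, so (3,1) = 72.
Column 1 needs 171; the known cells sum to 124, so (2,1) = 47.
Column 3: 42 + 62 + ? = 171, so (2,3) = 67.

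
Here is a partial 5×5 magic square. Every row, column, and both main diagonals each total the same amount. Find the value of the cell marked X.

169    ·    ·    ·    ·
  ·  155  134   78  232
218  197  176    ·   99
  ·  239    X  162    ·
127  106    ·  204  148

Main diagonal is complete and sums to 810; that is the magic constant.
From row 2, 810 − (155 + 134 + 78 + 232) gives (2,1) = 211.
From row 3, 810 − (218 + 197 + 176 + 99) gives (3,4) = 120.
From row 5, 810 − (127 + 106 + 204 + 148) gives (5,3) = 225.
Column 1: 169 + 211 + 218 + 127 + ? = 810, so (4,1) = 85.
Column 2: 155 + 197 + 239 + 106 + ? = 810, so (1,2) = 113.
Column 4 must total 810; the given cells sum to 564, so (1,4) = 246.
Using anti-diagonal: 78 + 176 + 239 + 127 + ? → (1,5) = 810 − 620 = 190.
Row 1 needs 810; the known cells sum to 718, so (1,3) = 92.
The remaining cell in column 3 is (4,3) = 810 − 627 = 183.

183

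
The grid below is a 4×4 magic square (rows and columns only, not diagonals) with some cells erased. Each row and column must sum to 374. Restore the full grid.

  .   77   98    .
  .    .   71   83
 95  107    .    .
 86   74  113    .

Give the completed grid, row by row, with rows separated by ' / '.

Row 4 needs 374; the known cells sum to 273, so (4,4) = 101.
Column 2 must total 374; the given cells sum to 258, so (2,2) = 116.
Column 3: 98 + 71 + 113 + ? = 374, so (3,3) = 92.
The remaining cell in row 2 is (2,1) = 374 − 270 = 104.
Row 3: 95 + 107 + 92 + ? = 374, so (3,4) = 80.
Column 1 must total 374; the given cells sum to 285, so (1,1) = 89.
Column 4 must total 374; the given cells sum to 264, so (1,4) = 110.

89 77 98 110 / 104 116 71 83 / 95 107 92 80 / 86 74 113 101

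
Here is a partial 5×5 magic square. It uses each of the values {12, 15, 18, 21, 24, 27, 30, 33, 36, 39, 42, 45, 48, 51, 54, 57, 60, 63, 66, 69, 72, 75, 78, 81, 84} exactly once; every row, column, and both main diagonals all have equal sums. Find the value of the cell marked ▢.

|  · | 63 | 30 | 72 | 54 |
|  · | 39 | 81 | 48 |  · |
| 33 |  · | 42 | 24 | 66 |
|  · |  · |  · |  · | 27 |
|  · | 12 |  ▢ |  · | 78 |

The 25 entries sum to 1200, so each line sums to 1200/5 = 240.
The remaining cell in row 1 is (1,1) = 240 − 219 = 21.
From row 3, 240 − (33 + 42 + 24 + 66) gives (3,2) = 75.
Column 2: 63 + 39 + 75 + 12 + ? = 240, so (4,2) = 51.
Column 5 needs 240; the known cells sum to 225, so (2,5) = 15.
Main diagonal: 21 + 39 + 42 + 78 + ? = 240, so (4,4) = 60.
The remaining cell in anti-diagonal is (5,1) = 240 − 195 = 45.
Using row 2: 39 + 81 + 48 + 15 + ? → (2,1) = 240 − 183 = 57.
Column 1: 21 + 57 + 33 + 45 + ? = 240, so (4,1) = 84.
Using column 4: 72 + 48 + 24 + 60 + ? → (5,4) = 240 − 204 = 36.
Row 4 needs 240; the known cells sum to 222, so (4,3) = 18.
From row 5, 240 − (45 + 12 + 36 + 78) gives (5,3) = 69.

69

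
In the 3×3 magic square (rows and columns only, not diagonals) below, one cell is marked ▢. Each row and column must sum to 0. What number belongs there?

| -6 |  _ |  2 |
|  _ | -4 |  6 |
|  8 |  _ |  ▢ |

The remaining cell in row 1 is (1,2) = 0 − (-4) = 4.
Row 2: -4 + 6 + ? = 0, so (2,1) = -2.
Column 2 needs 0; the known cells sum to 0, so (3,2) = 0.
Column 3: 2 + 6 + ? = 0, so (3,3) = -8.

-8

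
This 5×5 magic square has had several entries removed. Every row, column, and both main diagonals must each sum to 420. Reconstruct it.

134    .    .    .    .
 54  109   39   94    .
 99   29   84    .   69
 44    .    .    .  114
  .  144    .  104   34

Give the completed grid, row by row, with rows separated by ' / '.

134 64 119 24 79 / 54 109 39 94 124 / 99 29 84 139 69 / 44 74 129 59 114 / 89 144 49 104 34

From row 2, 420 − (54 + 109 + 39 + 94) gives (2,5) = 124.
From row 3, 420 − (99 + 29 + 84 + 69) gives (3,4) = 139.
From column 1, 420 − (134 + 54 + 99 + 44) gives (5,1) = 89.
Column 5: 124 + 69 + 114 + 34 + ? = 420, so (1,5) = 79.
Main diagonal: 134 + 109 + 84 + 34 + ? = 420, so (4,4) = 59.
From anti-diagonal, 420 − (79 + 94 + 84 + 89) gives (4,2) = 74.
The remaining cell in row 4 is (4,3) = 420 − 291 = 129.
Row 5 must total 420; the given cells sum to 371, so (5,3) = 49.
Using column 2: 109 + 29 + 74 + 144 + ? → (1,2) = 420 − 356 = 64.
From column 3, 420 − (39 + 84 + 129 + 49) gives (1,3) = 119.
Column 4 must total 420; the given cells sum to 396, so (1,4) = 24.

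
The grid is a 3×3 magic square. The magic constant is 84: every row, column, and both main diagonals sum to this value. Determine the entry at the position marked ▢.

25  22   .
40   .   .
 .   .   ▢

The remaining cell in row 1 is (1,3) = 84 − 47 = 37.
Using column 1: 25 + 40 + ? → (3,1) = 84 − 65 = 19.
From anti-diagonal, 84 − (37 + 19) gives (2,2) = 28.
Using row 2: 40 + 28 + ? → (2,3) = 84 − 68 = 16.
The remaining cell in column 2 is (3,2) = 84 − 50 = 34.
Using column 3: 37 + 16 + ? → (3,3) = 84 − 53 = 31.

31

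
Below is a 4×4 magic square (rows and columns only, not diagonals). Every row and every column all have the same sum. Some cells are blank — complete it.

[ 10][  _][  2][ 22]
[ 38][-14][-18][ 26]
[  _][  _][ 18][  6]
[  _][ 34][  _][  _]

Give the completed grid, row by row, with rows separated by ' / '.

Row 2 is already complete: 38 + -14 + -18 + 26 = 32, so that is the magic constant.
Using row 1: 10 + 2 + 22 + ? → (1,2) = 32 − 34 = -2.
From column 2, 32 − (-2 + (-14) + 34) gives (3,2) = 14.
Column 3 must total 32; the given cells sum to 2, so (4,3) = 30.
Column 4 must total 32; the given cells sum to 54, so (4,4) = -22.
From row 3, 32 − (14 + 18 + 6) gives (3,1) = -6.
Row 4 must total 32; the given cells sum to 42, so (4,1) = -10.

10 -2 2 22 / 38 -14 -18 26 / -6 14 18 6 / -10 34 30 -22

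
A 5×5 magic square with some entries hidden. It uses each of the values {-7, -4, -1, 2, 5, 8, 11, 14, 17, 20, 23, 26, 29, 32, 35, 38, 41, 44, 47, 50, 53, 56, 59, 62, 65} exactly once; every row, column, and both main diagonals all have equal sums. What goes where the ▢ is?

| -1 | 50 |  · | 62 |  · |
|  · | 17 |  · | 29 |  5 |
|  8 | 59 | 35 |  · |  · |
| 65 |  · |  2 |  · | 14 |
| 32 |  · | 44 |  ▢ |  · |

20

The 25 entries sum to 725, so each line sums to 725/5 = 145.
Column 1 must total 145; the given cells sum to 104, so (2,1) = 41.
Row 2: 41 + 17 + 29 + 5 + ? = 145, so (2,3) = 53.
Column 3 must total 145; the given cells sum to 134, so (1,3) = 11.
The remaining cell in row 1 is (1,5) = 145 − 122 = 23.
The remaining cell in anti-diagonal is (4,2) = 145 − 119 = 26.
Row 4: 65 + 26 + 2 + 14 + ? = 145, so (4,4) = 38.
Using column 2: 50 + 17 + 59 + 26 + ? → (5,2) = 145 − 152 = -7.
Main diagonal needs 145; the known cells sum to 89, so (5,5) = 56.
Row 5 needs 145; the known cells sum to 125, so (5,4) = 20.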